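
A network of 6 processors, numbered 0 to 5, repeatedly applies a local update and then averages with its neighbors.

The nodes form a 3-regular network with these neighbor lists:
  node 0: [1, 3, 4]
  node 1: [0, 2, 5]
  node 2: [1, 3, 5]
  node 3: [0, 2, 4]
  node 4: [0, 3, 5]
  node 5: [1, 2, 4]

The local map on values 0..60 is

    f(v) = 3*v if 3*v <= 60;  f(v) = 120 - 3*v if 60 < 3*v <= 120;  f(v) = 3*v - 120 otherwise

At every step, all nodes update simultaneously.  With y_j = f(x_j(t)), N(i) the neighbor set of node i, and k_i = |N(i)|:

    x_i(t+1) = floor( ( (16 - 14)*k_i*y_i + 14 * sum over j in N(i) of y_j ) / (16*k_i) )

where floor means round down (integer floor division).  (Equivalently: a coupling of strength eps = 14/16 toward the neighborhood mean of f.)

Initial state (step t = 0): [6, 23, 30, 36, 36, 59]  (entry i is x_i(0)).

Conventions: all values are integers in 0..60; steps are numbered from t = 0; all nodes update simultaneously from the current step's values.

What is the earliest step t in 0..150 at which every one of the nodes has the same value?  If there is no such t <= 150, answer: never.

Simulating step by step:
t=0: [6, 23, 30, 36, 36, 59]  (not all equal)
t=1: [24, 37, 38, 19, 26, 34]  (not all equal)
t=2: [37, 22, 25, 35, 41, 18]  (not all equal)
t=3: [22, 38, 41, 18, 23, 36]  (not all equal)
t=4: [39, 20, 21, 38, 41, 19]  (not all equal)
t=5: [20, 41, 43, 19, 19, 42]  (not all equal)
t=6: [41, 22, 20, 43, 43, 20]  (not all equal)
t=7: [21, 42, 43, 22, 22, 43]  (not all equal)
t=8: [40, 22, 21, 41, 41, 21]  (not all equal)
t=9: [17, 40, 40, 17, 17, 40]  (not all equal)
t=10: [36, 14, 14, 36, 36, 14]  (not all equal)
t=11: [20, 33, 33, 20, 20, 33]  (not all equal)
t=12: [48, 32, 32, 48, 48, 32]  (not all equal)
t=13: [24, 24, 24, 24, 24, 24]  (all equal)

Answer: 13
Key observation: Synchronization is absorbing here: once all nodes are equal they stay equal, and step 13 is the first all-equal step.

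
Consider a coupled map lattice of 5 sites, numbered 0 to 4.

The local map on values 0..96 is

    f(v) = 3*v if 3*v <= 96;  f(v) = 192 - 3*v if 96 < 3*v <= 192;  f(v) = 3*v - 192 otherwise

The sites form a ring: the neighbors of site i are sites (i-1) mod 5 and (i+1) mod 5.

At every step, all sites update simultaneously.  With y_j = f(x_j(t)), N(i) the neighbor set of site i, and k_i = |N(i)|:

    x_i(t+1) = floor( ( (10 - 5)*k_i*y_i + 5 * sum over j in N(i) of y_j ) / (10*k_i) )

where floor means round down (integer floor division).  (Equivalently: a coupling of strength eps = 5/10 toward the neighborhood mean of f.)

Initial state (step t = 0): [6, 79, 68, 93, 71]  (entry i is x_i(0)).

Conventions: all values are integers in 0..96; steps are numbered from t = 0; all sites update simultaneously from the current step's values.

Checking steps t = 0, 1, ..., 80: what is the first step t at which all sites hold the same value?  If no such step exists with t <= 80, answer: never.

Simulating step by step:
t=0: [6, 79, 68, 93, 71]  (not all equal)
t=1: [25, 30, 39, 51, 36]  (not all equal)
t=2: [81, 82, 69, 59, 70]  (not all equal)
t=3: [43, 43, 24, 15, 25]  (not all equal)
t=4: [66, 65, 63, 59, 64]  (not all equal)
t=5: [3, 3, 6, 8, 5]  (not all equal)
t=6: [10, 11, 17, 20, 15]  (not all equal)
t=7: [34, 36, 48, 54, 45]  (not all equal)
t=8: [80, 76, 52, 41, 58]  (not all equal)
t=9: [37, 39, 44, 48, 38]  (not all equal)
t=10: [78, 72, 60, 58, 71]  (not all equal)
t=11: [32, 25, 16, 17, 25]  (not all equal)
t=12: [85, 73, 55, 56, 74]  (not all equal)
t=13: [45, 36, 26, 26, 36]  (not all equal)
t=14: [70, 75, 79, 79, 75]  (not all equal)
t=15: [25, 32, 42, 42, 32]  (not all equal)
t=16: [85, 83, 73, 73, 83]  (not all equal)
t=17: [60, 51, 34, 34, 51]  (not all equal)
t=18: [25, 45, 77, 77, 45]  (not all equal)
t=19: [66, 57, 43, 43, 57]  (not all equal)
t=20: [13, 27, 52, 52, 27]  (not all equal)
t=21: [60, 59, 47, 47, 59]  (not all equal)
t=22: [13, 23, 42, 42, 23]  (not all equal)
t=23: [54, 60, 66, 66, 60]  (not all equal)
t=24: [21, 15, 7, 7, 15]  (not all equal)
t=25: [54, 43, 27, 27, 43]  (not all equal)
t=26: [46, 59, 76, 76, 59]  (not all equal)
t=27: [34, 30, 30, 30, 30]  (not all equal)
t=28: [90, 90, 90, 90, 90]  (all equal)

Answer: 28
Key observation: Synchronization is absorbing here: once all sites are equal they stay equal, and step 28 is the first all-equal step.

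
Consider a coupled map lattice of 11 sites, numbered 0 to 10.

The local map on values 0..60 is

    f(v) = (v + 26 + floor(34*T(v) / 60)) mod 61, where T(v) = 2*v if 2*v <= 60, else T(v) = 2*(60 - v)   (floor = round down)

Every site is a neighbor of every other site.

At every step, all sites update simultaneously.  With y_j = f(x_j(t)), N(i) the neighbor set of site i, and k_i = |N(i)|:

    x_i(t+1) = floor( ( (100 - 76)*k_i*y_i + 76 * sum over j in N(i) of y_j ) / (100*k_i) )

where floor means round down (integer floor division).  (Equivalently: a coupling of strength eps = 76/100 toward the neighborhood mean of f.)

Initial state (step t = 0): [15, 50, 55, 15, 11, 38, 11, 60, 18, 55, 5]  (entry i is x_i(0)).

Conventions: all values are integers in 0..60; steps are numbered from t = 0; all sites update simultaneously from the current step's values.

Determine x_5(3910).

Simulating step by step:
t=0: [15, 50, 55, 15, 11, 38, 11, 60, 18, 55, 5]
t=1: [38, 33, 33, 38, 36, 33, 36, 33, 29, 33, 34]
t=2: [27, 27, 27, 27, 27, 27, 27, 27, 27, 27, 27]
t=3: [22, 22, 22, 22, 22, 22, 22, 22, 22, 22, 22]
t=4: [11, 11, 11, 11, 11, 11, 11, 11, 11, 11, 11]
t=5: [49, 49, 49, 49, 49, 49, 49, 49, 49, 49, 49]
t=6: [26, 26, 26, 26, 26, 26, 26, 26, 26, 26, 26]
t=7: [20, 20, 20, 20, 20, 20, 20, 20, 20, 20, 20]
t=8: [7, 7, 7, 7, 7, 7, 7, 7, 7, 7, 7]
t=9: [40, 40, 40, 40, 40, 40, 40, 40, 40, 40, 40]
t=10: [27, 27, 27, 27, 27, 27, 27, 27, 27, 27, 27]

Answer: x_5(3910) = 26
Key observation: The state at step 2, [27, 27, 27, 27, 27, 27, 27, 27, 27, 27, 27], reappears at step 10: the system is in a cycle of period 8 from step 2 on.  Therefore the state at step 3910 equals the state at step 2 + ((3910 - 2) mod 8) = 6, which is [26, 26, 26, 26, 26, 26, 26, 26, 26, 26, 26].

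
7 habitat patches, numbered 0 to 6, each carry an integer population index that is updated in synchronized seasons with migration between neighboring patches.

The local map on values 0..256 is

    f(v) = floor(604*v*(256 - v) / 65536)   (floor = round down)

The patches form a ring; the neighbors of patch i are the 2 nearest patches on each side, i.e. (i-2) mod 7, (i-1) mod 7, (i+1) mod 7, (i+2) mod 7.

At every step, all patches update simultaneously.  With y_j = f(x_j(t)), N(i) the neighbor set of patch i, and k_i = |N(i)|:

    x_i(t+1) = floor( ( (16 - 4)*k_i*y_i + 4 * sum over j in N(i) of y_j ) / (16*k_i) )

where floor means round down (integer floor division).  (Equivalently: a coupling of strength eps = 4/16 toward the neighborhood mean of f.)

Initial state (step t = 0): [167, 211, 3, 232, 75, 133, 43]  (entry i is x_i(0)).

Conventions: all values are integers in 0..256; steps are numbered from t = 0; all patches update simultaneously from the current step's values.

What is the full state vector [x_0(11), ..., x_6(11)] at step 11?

Answer: [147, 147, 147, 147, 147, 147, 147]

Derivation:
t=0: [167, 211, 3, 232, 75, 133, 43]
t=1: [122, 82, 29, 61, 111, 137, 94]
t=2: [142, 126, 78, 112, 139, 146, 141]
t=3: [147, 148, 132, 146, 147, 148, 149]
t=4: [147, 147, 149, 147, 147, 147, 146]
t=5: [147, 147, 146, 146, 147, 147, 147]
t=6: [147, 147, 147, 147, 147, 147, 147]
t=7: [147, 147, 147, 147, 147, 147, 147]
t=8: [147, 147, 147, 147, 147, 147, 147]
t=9: [147, 147, 147, 147, 147, 147, 147]
t=10: [147, 147, 147, 147, 147, 147, 147]
t=11: [147, 147, 147, 147, 147, 147, 147]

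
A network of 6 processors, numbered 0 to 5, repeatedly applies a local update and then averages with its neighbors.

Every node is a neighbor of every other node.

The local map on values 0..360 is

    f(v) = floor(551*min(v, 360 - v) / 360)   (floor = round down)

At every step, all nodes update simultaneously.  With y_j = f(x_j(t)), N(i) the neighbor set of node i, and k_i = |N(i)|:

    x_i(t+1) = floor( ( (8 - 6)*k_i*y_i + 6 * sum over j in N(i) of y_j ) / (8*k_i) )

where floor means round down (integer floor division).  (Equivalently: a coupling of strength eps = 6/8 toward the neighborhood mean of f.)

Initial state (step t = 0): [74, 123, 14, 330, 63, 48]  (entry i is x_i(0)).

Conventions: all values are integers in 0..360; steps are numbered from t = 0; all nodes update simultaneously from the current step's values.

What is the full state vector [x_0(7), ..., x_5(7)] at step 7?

Simulating step by step:
t=0: [74, 123, 14, 330, 63, 48]
t=1: [91, 99, 82, 84, 90, 87]
t=2: [135, 137, 134, 134, 135, 135]
t=3: [206, 206, 206, 206, 206, 206]
t=4: [235, 235, 235, 235, 235, 235]
t=5: [191, 191, 191, 191, 191, 191]
t=6: [258, 258, 258, 258, 258, 258]
t=7: [156, 156, 156, 156, 156, 156]

Answer: [156, 156, 156, 156, 156, 156]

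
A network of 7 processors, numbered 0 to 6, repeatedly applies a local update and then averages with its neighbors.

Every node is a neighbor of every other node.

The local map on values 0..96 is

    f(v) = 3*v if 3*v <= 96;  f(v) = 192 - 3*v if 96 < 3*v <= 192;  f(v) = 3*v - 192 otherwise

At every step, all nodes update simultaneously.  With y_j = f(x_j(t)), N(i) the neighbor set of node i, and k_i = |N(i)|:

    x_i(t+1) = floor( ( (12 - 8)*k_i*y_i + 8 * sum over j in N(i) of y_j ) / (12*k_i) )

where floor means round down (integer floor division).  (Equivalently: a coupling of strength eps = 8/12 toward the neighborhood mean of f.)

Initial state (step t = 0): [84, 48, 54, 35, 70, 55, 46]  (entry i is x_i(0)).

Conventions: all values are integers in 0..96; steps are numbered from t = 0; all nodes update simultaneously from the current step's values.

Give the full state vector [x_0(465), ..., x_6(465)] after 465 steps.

Simulating step by step:
t=0: [84, 48, 54, 35, 70, 55, 46]
t=1: [49, 46, 42, 55, 40, 42, 48]
t=2: [52, 54, 56, 48, 58, 56, 52]
t=3: [32, 30, 29, 34, 28, 29, 32]
t=4: [91, 90, 89, 90, 88, 89, 91]
t=5: [78, 77, 76, 77, 76, 76, 78]
t=6: [39, 38, 38, 38, 38, 38, 39]
t=7: [76, 77, 77, 77, 77, 77, 76]
t=8: [37, 38, 38, 38, 38, 38, 37]
t=9: [79, 78, 78, 78, 78, 78, 79]
t=10: [43, 42, 42, 42, 42, 42, 43]
t=11: [64, 65, 65, 65, 65, 65, 64]
t=12: [1, 2, 2, 2, 2, 2, 1]
t=13: [4, 5, 5, 5, 5, 5, 4]
t=14: [13, 14, 14, 14, 14, 14, 13]
t=15: [40, 41, 41, 41, 41, 41, 40]
t=16: [70, 69, 69, 69, 69, 69, 70]
t=17: [16, 15, 15, 15, 15, 15, 16]
t=18: [46, 45, 45, 45, 45, 45, 46]
t=19: [55, 56, 56, 56, 56, 56, 55]
t=20: [25, 24, 24, 24, 24, 24, 25]
t=21: [73, 72, 72, 72, 72, 72, 73]
t=22: [25, 24, 24, 24, 24, 24, 25]

Answer: [73, 72, 72, 72, 72, 72, 73]
Key observation: The state at step 20, [25, 24, 24, 24, 24, 24, 25], reappears at step 22: the system is in a cycle of period 2 from step 20 on.  Therefore the state at step 465 equals the state at step 20 + ((465 - 20) mod 2) = 21, which is [73, 72, 72, 72, 72, 72, 73].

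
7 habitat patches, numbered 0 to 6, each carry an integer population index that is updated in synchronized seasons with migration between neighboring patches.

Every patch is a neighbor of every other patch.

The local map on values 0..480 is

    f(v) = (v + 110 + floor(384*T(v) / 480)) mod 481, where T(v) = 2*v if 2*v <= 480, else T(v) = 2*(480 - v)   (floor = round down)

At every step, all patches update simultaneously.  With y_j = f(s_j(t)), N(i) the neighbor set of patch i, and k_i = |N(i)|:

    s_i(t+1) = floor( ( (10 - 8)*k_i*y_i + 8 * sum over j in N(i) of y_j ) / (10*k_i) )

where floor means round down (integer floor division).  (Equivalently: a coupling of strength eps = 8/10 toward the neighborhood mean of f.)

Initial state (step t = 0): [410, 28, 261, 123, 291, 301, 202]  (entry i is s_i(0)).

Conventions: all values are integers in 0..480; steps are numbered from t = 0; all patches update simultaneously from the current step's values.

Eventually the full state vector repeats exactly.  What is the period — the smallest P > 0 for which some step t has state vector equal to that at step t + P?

Answer: 8
Key observation: The state at step 4, [136, 136, 136, 136, 136, 136, 136], reappears at step 12 — and no state repeats earlier — so the cycle the system enters has period 8.

Derivation:
t=0: [410, 28, 261, 123, 291, 301, 202]
t=1: [222, 224, 228, 241, 227, 226, 222]
t=2: [217, 218, 218, 220, 218, 218, 217]
t=3: [195, 195, 195, 195, 195, 195, 195]
t=4: [136, 136, 136, 136, 136, 136, 136]
t=5: [463, 463, 463, 463, 463, 463, 463]
t=6: [119, 119, 119, 119, 119, 119, 119]
t=7: [419, 419, 419, 419, 419, 419, 419]
t=8: [145, 145, 145, 145, 145, 145, 145]
t=9: [6, 6, 6, 6, 6, 6, 6]
t=10: [125, 125, 125, 125, 125, 125, 125]
t=11: [435, 435, 435, 435, 435, 435, 435]
t=12: [136, 136, 136, 136, 136, 136, 136]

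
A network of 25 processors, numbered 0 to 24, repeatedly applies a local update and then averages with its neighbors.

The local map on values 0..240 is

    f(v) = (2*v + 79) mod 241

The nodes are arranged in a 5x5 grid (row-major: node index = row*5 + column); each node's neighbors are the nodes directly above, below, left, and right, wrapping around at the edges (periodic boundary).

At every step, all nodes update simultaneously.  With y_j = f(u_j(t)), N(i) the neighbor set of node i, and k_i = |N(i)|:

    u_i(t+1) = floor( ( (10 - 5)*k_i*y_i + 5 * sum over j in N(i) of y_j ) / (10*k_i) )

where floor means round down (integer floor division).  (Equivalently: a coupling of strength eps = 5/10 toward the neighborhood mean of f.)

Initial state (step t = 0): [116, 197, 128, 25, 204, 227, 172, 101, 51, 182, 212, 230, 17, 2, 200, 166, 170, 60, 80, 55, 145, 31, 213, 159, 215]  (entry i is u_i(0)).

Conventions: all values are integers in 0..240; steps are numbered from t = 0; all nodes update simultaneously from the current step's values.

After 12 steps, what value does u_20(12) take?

Answer: u_20(12) = 92

Derivation:
t=0: [116, 197, 128, 25, 204, 227, 172, 101, 51, 182, 212, 230, 17, 2, 200, 166, 170, 60, 80, 55, 145, 31, 213, 159, 215]
t=1: [87, 176, 100, 119, 56, 84, 138, 91, 147, 160, 75, 90, 103, 137, 180, 149, 159, 168, 197, 178, 115, 140, 85, 130, 73]
t=2: [62, 130, 55, 95, 154, 67, 86, 51, 111, 144, 159, 76, 62, 131, 185, 148, 133, 142, 188, 195, 95, 111, 57, 116, 181]
t=3: [162, 106, 157, 72, 142, 168, 95, 148, 84, 141, 176, 174, 180, 135, 180, 131, 120, 150, 172, 208, 88, 82, 151, 114, 159]
t=4: [126, 68, 144, 154, 143, 149, 82, 115, 76, 122, 177, 154, 169, 127, 152, 86, 92, 143, 131, 86, 59, 36, 114, 120, 104]
t=5: [129, 153, 124, 142, 107, 113, 71, 100, 164, 120, 150, 122, 141, 127, 118, 57, 64, 107, 88, 42, 135, 138, 92, 83, 74]
t=6: [94, 136, 83, 99, 91, 98, 151, 93, 124, 83, 120, 126, 93, 92, 95, 173, 158, 71, 45, 145, 132, 117, 43, 50, 154]
t=7: [46, 85, 43, 54, 36, 48, 102, 43, 53, 23, 81, 94, 56, 49, 43, 149, 147, 174, 153, 129, 104, 102, 142, 154, 126]
t=8: [133, 56, 142, 174, 147, 129, 67, 155, 174, 147, 62, 58, 164, 174, 132, 102, 114, 166, 147, 114, 77, 59, 128, 140, 99]
t=9: [133, 175, 138, 162, 123, 129, 185, 159, 174, 130, 155, 178, 170, 166, 124, 92, 108, 142, 133, 72, 163, 171, 122, 115, 86]
t=10: [118, 169, 130, 137, 88, 117, 183, 163, 166, 105, 123, 170, 169, 154, 122, 84, 91, 113, 124, 139, 121, 151, 101, 78, 72]
t=11: [79, 152, 110, 120, 64, 87, 175, 163, 143, 66, 84, 149, 157, 137, 90, 40, 58, 72, 113, 107, 95, 109, 87, 175, 167]
t=12: [167, 138, 78, 111, 190, 86, 150, 147, 132, 150, 43, 135, 155, 100, 56, 114, 169, 164, 103, 77, 92, 75, 71, 134, 145]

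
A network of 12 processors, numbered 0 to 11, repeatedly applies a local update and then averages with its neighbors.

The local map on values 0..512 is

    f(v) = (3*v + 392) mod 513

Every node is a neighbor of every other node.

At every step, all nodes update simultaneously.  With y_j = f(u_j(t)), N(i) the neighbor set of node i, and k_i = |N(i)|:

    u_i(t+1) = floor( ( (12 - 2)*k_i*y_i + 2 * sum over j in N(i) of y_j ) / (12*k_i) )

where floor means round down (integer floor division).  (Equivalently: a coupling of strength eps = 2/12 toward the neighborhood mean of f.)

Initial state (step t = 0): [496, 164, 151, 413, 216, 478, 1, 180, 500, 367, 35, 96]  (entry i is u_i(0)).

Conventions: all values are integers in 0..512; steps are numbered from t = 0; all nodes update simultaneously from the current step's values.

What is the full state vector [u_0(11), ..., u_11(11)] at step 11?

Simulating step by step:
t=0: [496, 164, 151, 413, 216, 478, 1, 180, 500, 367, 35, 96]
t=1: [335, 360, 328, 131, 68, 291, 379, 399, 345, 438, 463, 193]
t=2: [357, 419, 340, 276, 122, 249, 465, 95, 382, 190, 252, 429]
t=3: [404, 137, 363, 206, 247, 139, 250, 181, 466, 414, 147, 161]
t=4: [102, 286, 421, 456, 137, 291, 144, 394, 255, 127, 311, 345]
t=5: [192, 224, 136, 221, 278, 236, 295, 69, 148, 253, 285, 369]
t=6: [411, 69, 273, 62, 202, 99, 244, 109, 303, 141, 219, 425]
t=7: [102, 102, 183, 85, 428, 176, 112, 200, 257, 279, 50, 136]
t=8: [194, 194, 393, 152, 154, 375, 218, 434, 154, 208, 66, 277]
t=9: [428, 428, 77, 325, 330, 453, 68, 178, 330, 463, 114, 212]
t=10: [151, 151, 129, 318, 330, 213, 107, 377, 330, 237, 220, 41]
t=11: [313, 313, 259, 303, 333, 46, 205, 448, 333, 104, 63, 43]

Answer: [313, 313, 259, 303, 333, 46, 205, 448, 333, 104, 63, 43]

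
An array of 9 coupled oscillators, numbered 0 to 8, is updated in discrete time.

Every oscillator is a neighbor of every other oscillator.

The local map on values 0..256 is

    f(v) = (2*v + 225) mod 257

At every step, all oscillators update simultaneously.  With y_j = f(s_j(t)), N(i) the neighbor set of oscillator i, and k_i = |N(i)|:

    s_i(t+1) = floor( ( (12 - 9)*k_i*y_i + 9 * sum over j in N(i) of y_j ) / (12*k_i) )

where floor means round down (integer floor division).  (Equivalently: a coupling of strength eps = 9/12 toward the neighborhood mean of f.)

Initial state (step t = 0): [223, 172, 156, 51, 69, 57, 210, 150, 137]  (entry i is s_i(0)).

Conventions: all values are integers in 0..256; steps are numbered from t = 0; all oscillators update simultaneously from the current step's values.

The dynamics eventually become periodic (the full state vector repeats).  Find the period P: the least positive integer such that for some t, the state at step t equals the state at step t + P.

Answer: 16
Key observation: The state at step 4, [35, 34, 34, 34, 35, 34, 35, 34, 35], reappears at step 20 — and no state repeats earlier — so the cycle the system enters has period 16.

Derivation:
t=0: [223, 172, 156, 51, 69, 57, 210, 150, 137]
t=1: [106, 90, 85, 93, 98, 95, 102, 83, 120]
t=2: [164, 159, 158, 160, 162, 161, 163, 157, 169]
t=3: [34, 33, 32, 33, 34, 33, 34, 32, 36]
t=4: [35, 34, 34, 34, 35, 34, 35, 34, 35]
t=5: [37, 36, 36, 36, 37, 36, 37, 36, 37]
t=6: [41, 40, 40, 40, 41, 40, 41, 40, 41]
t=7: [49, 48, 48, 48, 49, 48, 49, 48, 49]
t=8: [65, 64, 64, 64, 65, 64, 65, 64, 65]
t=9: [97, 96, 96, 96, 97, 96, 97, 96, 97]
t=10: [161, 160, 160, 160, 161, 160, 161, 160, 161]
t=11: [32, 31, 31, 31, 32, 31, 32, 31, 32]
t=12: [31, 30, 30, 30, 31, 30, 31, 30, 31]
t=13: [29, 28, 28, 28, 29, 28, 29, 28, 29]
t=14: [25, 24, 24, 24, 25, 24, 25, 24, 25]
t=15: [17, 16, 16, 16, 17, 16, 17, 16, 17]
t=16: [1, 0, 0, 0, 1, 0, 1, 0, 1]
t=17: [226, 225, 225, 225, 226, 225, 226, 225, 226]
t=18: [162, 161, 161, 161, 162, 161, 162, 161, 162]
t=19: [34, 33, 33, 33, 34, 33, 34, 33, 34]
t=20: [35, 34, 34, 34, 35, 34, 35, 34, 35]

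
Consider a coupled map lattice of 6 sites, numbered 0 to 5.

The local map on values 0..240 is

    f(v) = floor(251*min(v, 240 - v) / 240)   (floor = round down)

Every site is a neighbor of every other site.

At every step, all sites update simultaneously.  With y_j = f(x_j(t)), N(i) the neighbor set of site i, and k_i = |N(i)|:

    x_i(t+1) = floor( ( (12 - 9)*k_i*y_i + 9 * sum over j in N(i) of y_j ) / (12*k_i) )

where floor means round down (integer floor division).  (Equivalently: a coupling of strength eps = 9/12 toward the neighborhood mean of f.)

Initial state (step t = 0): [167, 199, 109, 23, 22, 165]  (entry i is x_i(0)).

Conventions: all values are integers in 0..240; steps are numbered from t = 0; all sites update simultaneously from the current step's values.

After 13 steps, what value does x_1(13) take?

Simulating step by step:
t=0: [167, 199, 109, 23, 22, 165]
t=1: [61, 57, 64, 55, 55, 61]
t=2: [61, 60, 61, 60, 60, 61]
t=3: [62, 62, 62, 62, 62, 62]
t=4: [64, 64, 64, 64, 64, 64]
t=5: [66, 66, 66, 66, 66, 66]
t=6: [69, 69, 69, 69, 69, 69]
t=7: [72, 72, 72, 72, 72, 72]
t=8: [75, 75, 75, 75, 75, 75]
t=9: [78, 78, 78, 78, 78, 78]
t=10: [81, 81, 81, 81, 81, 81]
t=11: [84, 84, 84, 84, 84, 84]
t=12: [87, 87, 87, 87, 87, 87]
t=13: [90, 90, 90, 90, 90, 90]

Answer: x_1(13) = 90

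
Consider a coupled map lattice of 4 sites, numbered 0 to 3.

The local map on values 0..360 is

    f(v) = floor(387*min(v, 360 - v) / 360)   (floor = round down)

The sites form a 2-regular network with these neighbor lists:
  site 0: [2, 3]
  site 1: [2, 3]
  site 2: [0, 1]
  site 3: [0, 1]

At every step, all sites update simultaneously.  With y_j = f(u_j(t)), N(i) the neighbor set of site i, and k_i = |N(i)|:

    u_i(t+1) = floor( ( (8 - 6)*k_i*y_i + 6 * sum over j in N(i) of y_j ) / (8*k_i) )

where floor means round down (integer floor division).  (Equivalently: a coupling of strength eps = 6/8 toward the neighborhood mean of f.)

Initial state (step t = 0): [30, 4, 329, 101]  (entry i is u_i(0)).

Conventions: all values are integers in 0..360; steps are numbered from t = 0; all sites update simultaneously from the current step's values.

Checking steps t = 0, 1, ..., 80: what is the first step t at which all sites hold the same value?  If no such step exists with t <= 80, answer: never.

Answer: 8
Key observation: Synchronization is absorbing here: once all sites are equal they stay equal, and step 8 is the first all-equal step.

Derivation:
t=0: [30, 4, 329, 101]  (not all equal)
t=1: [60, 53, 21, 40]  (not all equal)
t=2: [40, 38, 50, 55]  (not all equal)
t=3: [52, 52, 44, 45]  (not all equal)
t=4: [49, 49, 53, 53]  (not all equal)
t=5: [55, 55, 53, 53]  (not all equal)
t=6: [56, 56, 58, 58]  (not all equal)
t=7: [61, 61, 60, 60]  (not all equal)
t=8: [64, 64, 64, 64]  (all equal)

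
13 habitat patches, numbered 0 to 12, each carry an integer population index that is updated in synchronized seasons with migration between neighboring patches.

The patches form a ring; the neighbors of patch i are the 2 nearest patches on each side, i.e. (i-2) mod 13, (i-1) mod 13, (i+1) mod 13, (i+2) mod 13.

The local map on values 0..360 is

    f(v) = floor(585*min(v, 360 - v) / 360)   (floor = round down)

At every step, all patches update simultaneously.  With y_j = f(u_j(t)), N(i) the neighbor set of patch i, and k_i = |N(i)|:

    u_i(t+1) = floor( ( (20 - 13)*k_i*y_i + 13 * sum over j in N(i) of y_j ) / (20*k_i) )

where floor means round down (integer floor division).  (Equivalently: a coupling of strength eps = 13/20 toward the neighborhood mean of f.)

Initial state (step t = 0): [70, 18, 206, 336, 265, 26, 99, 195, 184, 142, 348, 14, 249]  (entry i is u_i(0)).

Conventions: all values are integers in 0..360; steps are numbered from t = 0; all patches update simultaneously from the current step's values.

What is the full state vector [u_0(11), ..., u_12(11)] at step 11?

Simulating step by step:
t=0: [70, 18, 206, 336, 265, 26, 99, 195, 184, 142, 348, 14, 249]
t=1: [117, 104, 141, 90, 133, 115, 177, 210, 210, 177, 123, 95, 92]
t=2: [180, 175, 197, 181, 213, 210, 244, 248, 250, 236, 205, 187, 167]
t=3: [280, 280, 271, 268, 243, 230, 202, 195, 195, 215, 239, 263, 274]
t=4: [138, 136, 147, 161, 190, 214, 241, 251, 248, 226, 198, 168, 148]
t=5: [236, 233, 242, 249, 247, 230, 209, 196, 201, 221, 240, 248, 243]
t=6: [195, 195, 191, 191, 198, 215, 234, 245, 241, 225, 207, 195, 193]
t=7: [269, 270, 270, 264, 252, 232, 213, 203, 206, 222, 241, 257, 265]
t=8: [151, 149, 152, 164, 182, 206, 227, 238, 235, 218, 196, 175, 160]
t=9: [253, 250, 255, 260, 260, 244, 228, 215, 218, 235, 251, 262, 259]
t=10: [169, 171, 169, 170, 175, 191, 207, 217, 215, 201, 184, 172, 169]
t=11: [275, 275, 276, 276, 273, 264, 253, 246, 248, 258, 270, 275, 277]

Answer: [275, 275, 276, 276, 273, 264, 253, 246, 248, 258, 270, 275, 277]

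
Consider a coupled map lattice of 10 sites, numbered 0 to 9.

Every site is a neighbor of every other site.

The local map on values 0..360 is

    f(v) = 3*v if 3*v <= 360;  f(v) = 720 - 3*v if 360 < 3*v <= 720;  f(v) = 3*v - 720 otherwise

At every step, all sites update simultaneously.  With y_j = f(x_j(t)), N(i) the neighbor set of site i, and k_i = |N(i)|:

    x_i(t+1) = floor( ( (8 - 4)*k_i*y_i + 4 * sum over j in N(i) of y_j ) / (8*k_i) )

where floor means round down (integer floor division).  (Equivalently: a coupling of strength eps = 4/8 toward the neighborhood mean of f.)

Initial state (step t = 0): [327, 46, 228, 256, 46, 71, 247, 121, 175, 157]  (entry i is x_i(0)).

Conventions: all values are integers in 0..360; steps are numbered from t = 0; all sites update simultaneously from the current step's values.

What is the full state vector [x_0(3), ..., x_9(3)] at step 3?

Simulating step by step:
t=0: [327, 46, 228, 256, 46, 71, 247, 121, 175, 157]
t=1: [208, 153, 108, 113, 153, 186, 101, 250, 178, 202]
t=2: [158, 231, 259, 266, 231, 187, 250, 128, 198, 166]
t=3: [182, 84, 98, 107, 84, 143, 86, 222, 128, 171]

Answer: [182, 84, 98, 107, 84, 143, 86, 222, 128, 171]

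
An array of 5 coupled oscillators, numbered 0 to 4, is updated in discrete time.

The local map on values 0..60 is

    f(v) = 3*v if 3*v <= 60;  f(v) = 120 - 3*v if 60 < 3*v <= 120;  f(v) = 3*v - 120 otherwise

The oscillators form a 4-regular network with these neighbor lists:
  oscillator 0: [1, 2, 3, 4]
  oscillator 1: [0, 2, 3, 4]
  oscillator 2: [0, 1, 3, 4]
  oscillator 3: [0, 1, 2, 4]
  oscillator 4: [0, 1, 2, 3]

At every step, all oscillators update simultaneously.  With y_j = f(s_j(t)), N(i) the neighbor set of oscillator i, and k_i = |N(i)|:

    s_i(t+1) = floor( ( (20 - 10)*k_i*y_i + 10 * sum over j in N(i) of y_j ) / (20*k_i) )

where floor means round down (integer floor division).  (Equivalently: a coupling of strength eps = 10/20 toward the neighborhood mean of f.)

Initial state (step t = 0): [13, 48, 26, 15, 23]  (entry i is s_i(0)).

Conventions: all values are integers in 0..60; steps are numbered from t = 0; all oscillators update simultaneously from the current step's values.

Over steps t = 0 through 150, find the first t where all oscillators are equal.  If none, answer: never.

Simulating step by step:
t=0: [13, 48, 26, 15, 23]  (not all equal)
t=1: [39, 34, 40, 42, 44]  (not all equal)
t=2: [6, 11, 4, 7, 9]  (not all equal)
t=3: [20, 26, 18, 21, 24]  (not all equal)
t=4: [55, 48, 52, 54, 50]  (not all equal)
t=5: [39, 31, 35, 37, 33]  (not all equal)
t=6: [10, 19, 15, 12, 17]  (not all equal)
t=7: [38, 48, 44, 40, 46]  (not all equal)
t=8: [9, 16, 12, 7, 14]  (not all equal)
t=9: [31, 39, 35, 29, 37]  (not all equal)
t=10: [21, 12, 16, 23, 14]  (not all equal)
t=11: [50, 42, 47, 48, 45]  (not all equal)
t=12: [23, 14, 19, 21, 17]  (not all equal)
t=13: [51, 48, 53, 53, 51]  (not all equal)
t=14: [33, 30, 35, 35, 33]  (not all equal)
t=15: [20, 24, 18, 18, 20]  (not all equal)
t=16: [57, 52, 54, 54, 57]  (not all equal)
t=17: [46, 41, 43, 43, 46]  (not all equal)
t=18: [13, 8, 10, 10, 13]  (not all equal)
t=19: [34, 29, 31, 31, 34]  (not all equal)
t=20: [22, 27, 25, 25, 22]  (not all equal)
t=21: [49, 44, 46, 46, 49]  (not all equal)
t=22: [22, 17, 19, 19, 22]  (not all equal)
t=23: [54, 53, 55, 55, 54]  (not all equal)
t=24: [42, 41, 43, 43, 42]  (not all equal)
t=25: [6, 5, 7, 7, 6]  (not all equal)
t=26: [18, 17, 19, 19, 18]  (not all equal)
t=27: [54, 53, 55, 55, 54]  (not all equal)

Answer: never
Key observation: The state at step 23 reappears at step 27 — the system is in a cycle of period 4 from step 23 on.  No step 0..27 is synchronized, and the cycle repeats forever, so no step up to 150 (or ever) has all oscillators equal.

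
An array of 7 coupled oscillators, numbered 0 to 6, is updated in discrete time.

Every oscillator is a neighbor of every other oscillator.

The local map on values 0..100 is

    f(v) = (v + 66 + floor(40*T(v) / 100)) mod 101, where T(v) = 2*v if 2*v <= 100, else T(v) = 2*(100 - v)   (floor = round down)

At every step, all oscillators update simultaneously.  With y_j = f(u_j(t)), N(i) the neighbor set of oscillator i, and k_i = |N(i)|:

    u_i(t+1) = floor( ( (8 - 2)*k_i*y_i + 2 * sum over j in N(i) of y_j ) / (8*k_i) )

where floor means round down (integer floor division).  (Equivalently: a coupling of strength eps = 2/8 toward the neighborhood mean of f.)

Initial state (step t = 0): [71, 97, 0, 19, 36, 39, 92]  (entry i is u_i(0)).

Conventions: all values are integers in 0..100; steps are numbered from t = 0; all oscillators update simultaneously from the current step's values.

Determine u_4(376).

Simulating step by step:
t=0: [71, 97, 0, 19, 36, 39, 92]
t=1: [59, 62, 64, 88, 37, 42, 61]
t=2: [54, 55, 55, 58, 36, 43, 55]
t=3: [53, 54, 54, 54, 35, 44, 54]
t=4: [53, 53, 53, 53, 34, 45, 53]
t=5: [53, 53, 53, 53, 32, 47, 53]
t=6: [53, 53, 53, 53, 30, 49, 53]
t=7: [53, 53, 53, 53, 27, 52, 53]
t=8: [53, 53, 53, 53, 23, 53, 53]
t=9: [52, 52, 52, 52, 18, 52, 52]
t=10: [56, 56, 56, 56, 87, 56, 56]
t=11: [56, 56, 56, 56, 60, 56, 56]
t=12: [56, 56, 56, 56, 56, 56, 56]
t=13: [56, 56, 56, 56, 56, 56, 56]

Answer: u_4(376) = 56
Key observation: The state at step 12, [56, 56, 56, 56, 56, 56, 56], reappears at step 13: the system is in a cycle of period 1 from step 12 on.  Therefore the state at step 376 equals the state at step 12 + ((376 - 12) mod 1) = 12, which is [56, 56, 56, 56, 56, 56, 56].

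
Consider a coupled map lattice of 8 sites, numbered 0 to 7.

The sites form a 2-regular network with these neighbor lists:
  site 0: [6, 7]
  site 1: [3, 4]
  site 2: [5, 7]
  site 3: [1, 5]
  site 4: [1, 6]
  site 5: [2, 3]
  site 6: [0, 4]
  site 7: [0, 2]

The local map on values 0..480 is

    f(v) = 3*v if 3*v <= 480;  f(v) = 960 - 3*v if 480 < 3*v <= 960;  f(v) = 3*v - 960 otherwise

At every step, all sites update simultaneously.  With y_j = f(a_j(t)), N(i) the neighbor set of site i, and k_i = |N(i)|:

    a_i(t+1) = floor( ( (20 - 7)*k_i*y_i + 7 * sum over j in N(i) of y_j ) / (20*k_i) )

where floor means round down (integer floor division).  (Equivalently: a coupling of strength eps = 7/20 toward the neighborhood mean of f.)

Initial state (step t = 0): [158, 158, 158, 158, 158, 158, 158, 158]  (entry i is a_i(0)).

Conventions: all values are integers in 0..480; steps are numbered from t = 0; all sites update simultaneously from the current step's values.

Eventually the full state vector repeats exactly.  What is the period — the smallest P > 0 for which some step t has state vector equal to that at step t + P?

Answer: 8
Key observation: The state at step 1, [474, 474, 474, 474, 474, 474, 474, 474], reappears at step 9 — and no state repeats earlier — so the cycle the system enters has period 8.

Derivation:
t=0: [158, 158, 158, 158, 158, 158, 158, 158]
t=1: [474, 474, 474, 474, 474, 474, 474, 474]
t=2: [462, 462, 462, 462, 462, 462, 462, 462]
t=3: [426, 426, 426, 426, 426, 426, 426, 426]
t=4: [318, 318, 318, 318, 318, 318, 318, 318]
t=5: [6, 6, 6, 6, 6, 6, 6, 6]
t=6: [18, 18, 18, 18, 18, 18, 18, 18]
t=7: [54, 54, 54, 54, 54, 54, 54, 54]
t=8: [162, 162, 162, 162, 162, 162, 162, 162]
t=9: [474, 474, 474, 474, 474, 474, 474, 474]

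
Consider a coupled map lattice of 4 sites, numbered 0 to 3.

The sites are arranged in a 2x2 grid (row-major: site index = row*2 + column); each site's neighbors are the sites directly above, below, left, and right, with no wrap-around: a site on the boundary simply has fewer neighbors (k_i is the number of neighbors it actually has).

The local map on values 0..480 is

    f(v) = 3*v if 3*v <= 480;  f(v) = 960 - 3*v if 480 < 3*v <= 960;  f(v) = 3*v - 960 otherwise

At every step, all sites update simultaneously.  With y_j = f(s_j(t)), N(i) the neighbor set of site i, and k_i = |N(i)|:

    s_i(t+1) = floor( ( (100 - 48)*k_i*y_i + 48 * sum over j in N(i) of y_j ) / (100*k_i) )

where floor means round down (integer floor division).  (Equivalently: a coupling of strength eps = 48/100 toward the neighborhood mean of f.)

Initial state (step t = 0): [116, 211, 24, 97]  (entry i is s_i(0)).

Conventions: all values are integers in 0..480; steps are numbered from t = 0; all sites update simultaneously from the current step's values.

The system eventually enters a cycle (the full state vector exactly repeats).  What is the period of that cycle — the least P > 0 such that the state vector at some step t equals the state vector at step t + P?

Answer: 8
Key observation: The state at step 49, [366, 366, 366, 366], reappears at step 57 — and no state repeats earlier — so the cycle the system enters has period 8.

Derivation:
t=0: [116, 211, 24, 97]
t=1: [276, 323, 190, 247]
t=2: [164, 88, 287, 209]
t=3: [330, 329, 243, 260]
t=4: [77, 64, 170, 155]
t=5: [274, 266, 401, 395]
t=6: [168, 171, 213, 214]
t=7: [421, 418, 352, 349]
t=8: [251, 246, 143, 138]
t=9: [263, 264, 372, 371]
t=10: [166, 165, 158, 157]
t=11: [465, 465, 470, 470]
t=12: [438, 438, 446, 446]
t=13: [359, 359, 372, 372]
t=14: [126, 126, 146, 146]
t=15: [392, 392, 423, 423]
t=16: [238, 238, 286, 286]
t=17: [211, 211, 136, 136]
t=18: [346, 346, 388, 388]
t=19: [108, 108, 173, 173]
t=20: [352, 352, 412, 412]
t=21: [139, 139, 232, 232]
t=22: [380, 380, 300, 300]
t=23: [151, 151, 88, 88]
t=24: [407, 407, 309, 309]
t=25: [206, 206, 87, 87]
t=26: [322, 322, 280, 280]
t=27: [33, 33, 92, 92]
t=28: [141, 141, 233, 233]
t=29: [384, 384, 299, 299]
t=30: [161, 161, 93, 93]
t=31: [429, 429, 326, 326]
t=32: [252, 252, 92, 92]
t=33: [221, 221, 258, 258]
t=34: [270, 270, 212, 212]
t=35: [191, 191, 282, 282]
t=36: [321, 321, 179, 179]
t=37: [103, 103, 322, 322]
t=38: [236, 236, 78, 78]
t=39: [247, 247, 238, 238]
t=40: [225, 225, 239, 239]
t=41: [274, 274, 253, 253]
t=42: [153, 153, 185, 185]
t=43: [446, 446, 417, 417]
t=44: [357, 357, 311, 311]
t=45: [90, 90, 47, 47]
t=46: [239, 239, 171, 171]
t=47: [291, 291, 398, 398]
t=48: [122, 122, 198, 198]
t=49: [366, 366, 366, 366]
t=50: [138, 138, 138, 138]
t=51: [414, 414, 414, 414]
t=52: [282, 282, 282, 282]
t=53: [114, 114, 114, 114]
t=54: [342, 342, 342, 342]
t=55: [66, 66, 66, 66]
t=56: [198, 198, 198, 198]
t=57: [366, 366, 366, 366]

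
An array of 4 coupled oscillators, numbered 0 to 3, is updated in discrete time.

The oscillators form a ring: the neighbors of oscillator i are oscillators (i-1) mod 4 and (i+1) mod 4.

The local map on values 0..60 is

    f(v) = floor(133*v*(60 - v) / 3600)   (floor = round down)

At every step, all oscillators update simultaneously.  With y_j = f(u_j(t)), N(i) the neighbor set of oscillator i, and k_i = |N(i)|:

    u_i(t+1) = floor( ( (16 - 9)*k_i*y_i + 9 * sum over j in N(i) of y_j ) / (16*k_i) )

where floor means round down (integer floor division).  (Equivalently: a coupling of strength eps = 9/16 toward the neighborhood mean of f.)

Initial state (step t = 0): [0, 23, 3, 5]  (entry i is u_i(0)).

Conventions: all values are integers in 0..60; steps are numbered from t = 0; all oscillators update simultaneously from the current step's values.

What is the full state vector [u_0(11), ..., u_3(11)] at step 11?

Simulating step by step:
t=0: [0, 23, 3, 5]
t=1: [11, 15, 14, 6]
t=2: [18, 22, 19, 16]
t=3: [27, 28, 28, 26]
t=4: [32, 32, 32, 32]
t=5: [33, 33, 33, 33]
t=6: [32, 32, 32, 32]
t=7: [33, 33, 33, 33]
t=8: [32, 32, 32, 32]
t=9: [33, 33, 33, 33]
t=10: [32, 32, 32, 32]
t=11: [33, 33, 33, 33]

Answer: [33, 33, 33, 33]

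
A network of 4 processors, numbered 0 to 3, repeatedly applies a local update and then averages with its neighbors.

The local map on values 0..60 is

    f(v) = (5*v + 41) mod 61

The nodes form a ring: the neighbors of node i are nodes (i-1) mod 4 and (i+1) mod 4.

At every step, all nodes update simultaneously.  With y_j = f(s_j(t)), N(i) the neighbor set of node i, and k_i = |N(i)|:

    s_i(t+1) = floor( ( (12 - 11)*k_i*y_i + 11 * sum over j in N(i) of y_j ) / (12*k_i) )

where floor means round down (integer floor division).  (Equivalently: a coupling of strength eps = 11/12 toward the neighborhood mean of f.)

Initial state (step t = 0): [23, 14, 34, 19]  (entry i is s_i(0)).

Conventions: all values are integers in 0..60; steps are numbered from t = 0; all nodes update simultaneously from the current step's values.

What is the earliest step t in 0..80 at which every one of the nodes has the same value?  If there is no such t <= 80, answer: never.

Simulating step by step:
t=0: [23, 14, 34, 19]  (not all equal)
t=1: [32, 32, 31, 29]  (not all equal)
t=2: [11, 15, 10, 14]  (not all equal)
t=3: [51, 34, 50, 33]  (not all equal)
t=4: [27, 47, 27, 47]  (not all equal)
t=5: [33, 52, 33, 52]  (not all equal)
t=6: [54, 25, 54, 25]  (not all equal)
t=7: [40, 9, 40, 9]  (not all equal)
t=8: [27, 55, 27, 55]  (not all equal)
t=9: [14, 50, 14, 50]  (not all equal)
t=10: [47, 49, 47, 49]  (not all equal)
t=11: [41, 32, 41, 32]  (not all equal)
t=12: [16, 3, 16, 3]  (not all equal)
t=13: [56, 59, 56, 59]  (not all equal)
t=14: [29, 17, 29, 17]  (not all equal)
t=15: [3, 3, 3, 3]  (all equal)

Answer: 15
Key observation: Synchronization is absorbing here: once all nodes are equal they stay equal, and step 15 is the first all-equal step.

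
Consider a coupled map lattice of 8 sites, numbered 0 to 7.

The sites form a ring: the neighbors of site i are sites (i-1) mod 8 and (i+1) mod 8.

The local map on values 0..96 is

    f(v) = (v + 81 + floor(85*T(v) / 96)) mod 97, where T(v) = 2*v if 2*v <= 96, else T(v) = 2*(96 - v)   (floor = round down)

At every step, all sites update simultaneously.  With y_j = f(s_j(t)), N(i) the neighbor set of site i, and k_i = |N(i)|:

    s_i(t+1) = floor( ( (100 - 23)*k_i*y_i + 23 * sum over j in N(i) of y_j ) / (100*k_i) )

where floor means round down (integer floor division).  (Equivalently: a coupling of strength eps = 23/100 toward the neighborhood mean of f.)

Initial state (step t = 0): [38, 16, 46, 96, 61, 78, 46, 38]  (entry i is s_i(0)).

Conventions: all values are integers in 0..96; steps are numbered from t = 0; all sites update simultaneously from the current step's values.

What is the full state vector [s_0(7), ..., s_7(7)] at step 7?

Simulating step by step:
t=0: [38, 16, 46, 96, 61, 78, 46, 38]
t=1: [81, 33, 23, 64, 26, 74, 31, 80]
t=2: [89, 73, 45, 17, 54, 88, 74, 89]
t=3: [75, 11, 12, 26, 25, 78, 93, 86]
t=4: [85, 23, 21, 51, 57, 87, 83, 87]
t=5: [83, 51, 39, 19, 21, 78, 89, 86]
t=6: [81, 34, 76, 43, 47, 86, 86, 87]
t=7: [88, 81, 82, 17, 23, 78, 86, 86]

Answer: [88, 81, 82, 17, 23, 78, 86, 86]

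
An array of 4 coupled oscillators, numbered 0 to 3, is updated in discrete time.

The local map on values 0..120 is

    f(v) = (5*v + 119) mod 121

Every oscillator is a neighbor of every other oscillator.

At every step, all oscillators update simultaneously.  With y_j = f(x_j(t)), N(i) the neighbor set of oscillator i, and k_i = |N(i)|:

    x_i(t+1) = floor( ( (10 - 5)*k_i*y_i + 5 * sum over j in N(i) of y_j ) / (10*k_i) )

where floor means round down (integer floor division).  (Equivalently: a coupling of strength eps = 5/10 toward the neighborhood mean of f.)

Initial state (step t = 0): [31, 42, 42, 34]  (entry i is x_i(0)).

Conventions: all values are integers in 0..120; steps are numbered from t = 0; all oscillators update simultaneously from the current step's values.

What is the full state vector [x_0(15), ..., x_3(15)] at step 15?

Simulating step by step:
t=0: [31, 42, 42, 34]
t=1: [52, 71, 71, 57]
t=2: [51, 83, 83, 60]
t=3: [31, 44, 44, 46]
t=4: [66, 87, 87, 91]
t=5: [81, 76, 76, 82]
t=6: [32, 24, 24, 34]
t=7: [65, 92, 92, 69]
t=8: [89, 93, 93, 95]
t=9: [91, 98, 98, 101]
t=10: [49, 20, 20, 25]
t=11: [33, 65, 65, 33]
t=12: [55, 68, 68, 55]
t=13: [52, 74, 74, 52]
t=14: [12, 8, 8, 12]
t=15: [51, 44, 44, 51]

Answer: [51, 44, 44, 51]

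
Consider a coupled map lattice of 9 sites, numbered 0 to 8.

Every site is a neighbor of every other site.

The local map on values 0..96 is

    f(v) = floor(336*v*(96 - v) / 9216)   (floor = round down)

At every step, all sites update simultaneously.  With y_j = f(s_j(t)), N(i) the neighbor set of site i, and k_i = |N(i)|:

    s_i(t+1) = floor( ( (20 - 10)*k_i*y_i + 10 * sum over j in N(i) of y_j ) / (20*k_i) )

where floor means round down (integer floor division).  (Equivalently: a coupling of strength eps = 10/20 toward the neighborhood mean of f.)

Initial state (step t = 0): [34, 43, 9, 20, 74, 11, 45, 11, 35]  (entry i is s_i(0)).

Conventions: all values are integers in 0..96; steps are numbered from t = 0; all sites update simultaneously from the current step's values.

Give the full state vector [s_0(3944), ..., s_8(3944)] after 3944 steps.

Simulating step by step:
t=0: [34, 43, 9, 20, 74, 11, 45, 11, 35]
t=1: [66, 69, 45, 57, 58, 47, 69, 47, 66]
t=2: [74, 72, 79, 78, 78, 79, 72, 79, 74]
t=3: [56, 58, 51, 52, 52, 51, 58, 51, 56]
t=4: [81, 81, 82, 82, 82, 82, 81, 82, 81]
t=5: [43, 43, 41, 41, 41, 41, 43, 41, 43]
t=6: [82, 82, 82, 82, 82, 82, 82, 82, 82]
t=7: [41, 41, 41, 41, 41, 41, 41, 41, 41]
t=8: [82, 82, 82, 82, 82, 82, 82, 82, 82]

Answer: [82, 82, 82, 82, 82, 82, 82, 82, 82]
Key observation: The state at step 6, [82, 82, 82, 82, 82, 82, 82, 82, 82], reappears at step 8: the system is in a cycle of period 2 from step 6 on.  Therefore the state at step 3944 equals the state at step 6 + ((3944 - 6) mod 2) = 6, which is [82, 82, 82, 82, 82, 82, 82, 82, 82].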